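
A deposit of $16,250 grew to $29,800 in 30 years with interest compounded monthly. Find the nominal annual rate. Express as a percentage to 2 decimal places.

(1 + r/12)^360 = 29,800/16,250 = 1.83385.
1 + r/12 = 1.83385^(1/360) ≈ 1.001686, so r/12 ≈ 0.00168591.
r ≈ 12·0.00168591 = 2.02309%.

2.02%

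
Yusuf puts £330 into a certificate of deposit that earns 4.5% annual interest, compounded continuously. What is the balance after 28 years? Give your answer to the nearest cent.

£1,163.39

A = P·e^(rt) = 330·e^(0.045·28) = 330·e^1.26.
e^1.26 ≈ 3.525421487, so A ≈ 1,163.3891.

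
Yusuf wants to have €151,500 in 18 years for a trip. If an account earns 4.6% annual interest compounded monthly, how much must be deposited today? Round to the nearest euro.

€66,299

Periodic rate = 4.6%/12 = 0.00383333; 216 periods.
P = 151,500/(1 + 0.046/12)^216 ≈ 151,500/2.28511658298 ≈ 66,298.5867.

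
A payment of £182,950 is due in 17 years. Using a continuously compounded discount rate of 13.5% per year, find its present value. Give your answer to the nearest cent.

P = A·e^(−rt) = 182,950·e^(−2.295).
e^(−2.295) ≈ 0.100761393268, so P ≈ 18,434.2969.

£18,434.30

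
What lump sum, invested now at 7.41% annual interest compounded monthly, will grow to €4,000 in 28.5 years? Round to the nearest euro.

Growth factor = (1 + 0.006175)^342 ≈ 8.21002839.
P = 4,000/8.21002839 ≈ 487.2090.

€487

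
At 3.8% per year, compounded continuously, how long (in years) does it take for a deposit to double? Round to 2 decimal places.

e^(0.038t) = 2, so 0.038t = ln 2 ≈ 0.69315.
t ≈ 0.69315/0.038 ≈ 18.2407.

18.24 years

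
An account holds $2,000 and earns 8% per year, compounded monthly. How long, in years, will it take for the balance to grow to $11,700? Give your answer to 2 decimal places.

22.15 years

We need (1 + 0.00666667)^(12t) = 5.85, so 12t = ln 5.85 / ln 1.006667 ≈ 265.8485.
t ≈ 265.8485/12 = 22.1540 years.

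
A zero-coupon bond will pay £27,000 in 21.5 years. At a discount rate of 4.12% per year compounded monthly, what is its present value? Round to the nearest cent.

Growth factor = (1 + 0.0412/12)^258 ≈ 2.421247367.
P = 27,000/2.421247367 ≈ 11,151.2770.

£11,151.28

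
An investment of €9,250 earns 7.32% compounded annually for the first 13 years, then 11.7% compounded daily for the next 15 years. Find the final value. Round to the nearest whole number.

€133,985

Phase 1: 9,250·(1 + 0.0732)^13 ≈ 23,173.4324.
Phase 2: 23,173.4324·(1 + 0.117/365)^5475 ≈ 133,984.6505.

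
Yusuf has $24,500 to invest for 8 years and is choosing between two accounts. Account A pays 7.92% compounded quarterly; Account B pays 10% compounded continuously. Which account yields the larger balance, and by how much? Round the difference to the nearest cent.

A: (1 + 0.0198)^32 ≈ 1.8727518907, so 24,500 × 1.8727518907 ≈ 45,882.4213.
B: e^(0.1·8) = e^0.8 ≈ 2.2255409285, so 24,500 × 2.2255409285 ≈ 54,525.7527.
Difference ≈ 8,643.3314 in favor of B.

Account B, by $8,643.33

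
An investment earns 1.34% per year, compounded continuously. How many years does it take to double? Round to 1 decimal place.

e^(0.0134t) = 2, so 0.0134t = ln 2 ≈ 0.69315.
t ≈ 0.69315/0.0134 ≈ 51.7274.

51.7 years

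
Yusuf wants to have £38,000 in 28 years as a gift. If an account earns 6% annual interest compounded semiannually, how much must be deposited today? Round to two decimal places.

Growth factor = (1 + 0.03)^56 ≈ 5.2346130494.
P = 38,000/5.2346130494 ≈ 7,259.3714.

£7,259.37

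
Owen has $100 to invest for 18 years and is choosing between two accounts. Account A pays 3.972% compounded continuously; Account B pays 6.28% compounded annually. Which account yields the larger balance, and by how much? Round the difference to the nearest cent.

Account B, by $94.90

A: e^(0.03972·18) = e^0.71496 ≈ 2.04410492, so 100 × 2.04410492 ≈ 204.4105.
B: (1 + 0.0628)^18 ≈ 2.99314546, so 100 × 2.99314546 ≈ 299.3145.
Difference ≈ 94.9041 in favor of B.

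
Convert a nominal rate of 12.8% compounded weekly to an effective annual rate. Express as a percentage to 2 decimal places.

One year is 52 periods at 0.00246154 each: (1 + 0.00246154)^52 ≈ 1.136374.
EAR = 1.136374 − 1 ≈ 13.63743%.

13.64%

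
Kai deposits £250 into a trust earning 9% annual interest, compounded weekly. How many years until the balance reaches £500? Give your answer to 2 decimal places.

(1 + 0.00173077)^(52t) = 500/250 = 2.
52t·ln(1 + 0.00173077) = ln(2); 52t = 0.69315/0.00172927 ≈ 400.8315.
t ≈ 7.7083 years.

7.71 years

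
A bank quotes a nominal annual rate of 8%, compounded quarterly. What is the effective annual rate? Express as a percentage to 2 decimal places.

One year is 4 periods at 0.02 each: (1 + 0.02)^4 ≈ 1.082432.
EAR = 1.082432 − 1 ≈ 8.24322%.

8.24%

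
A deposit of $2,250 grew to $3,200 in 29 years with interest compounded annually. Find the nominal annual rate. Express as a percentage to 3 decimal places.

1.222%

The 29-period growth factor is 3,200/2,250 = 1.42222.
r = 1.42222^(1/29) − 1 ≈ 0.0122196, i.e. 1.22196%.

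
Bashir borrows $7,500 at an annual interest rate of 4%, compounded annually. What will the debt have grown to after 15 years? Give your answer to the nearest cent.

Annual rate = 4% = 0.04; years = 15.
A = 7,500·(1 + 0.04)^15 ≈ 7,500·1.8009435055 ≈ 13,507.0763.

$13,507.08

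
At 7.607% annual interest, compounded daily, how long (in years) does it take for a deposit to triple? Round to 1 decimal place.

14.4 years

(1 + 0.000208411)^(365t) = 3.
365t = ln 3 / ln(1 + 0.000208411) ≈ 1.0986/0.000208389 ≈ 5271.9241.
t ≈ 14.4436.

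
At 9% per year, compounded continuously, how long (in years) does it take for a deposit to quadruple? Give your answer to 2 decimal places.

e^(0.09t) = 4, so 0.09t = ln 4 ≈ 1.3863.
t ≈ 1.3863/0.09 ≈ 15.4033.

15.40 years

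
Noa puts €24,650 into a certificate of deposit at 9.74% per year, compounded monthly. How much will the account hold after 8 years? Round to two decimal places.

€53,561.56

Periodic rate = 9.74%/12 = 0.00811667; periods = 12·8 = 96.
A = 24,650·(1 + 0.0974/12)^96 ≈ 24,650·2.1728827768 ≈ 53,561.5604.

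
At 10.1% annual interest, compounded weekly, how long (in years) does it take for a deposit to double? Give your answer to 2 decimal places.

(1 + 0.00194231)^(52t) = 2.
52t = ln 2 / ln(1 + 0.00194231) ≈ 0.69315/0.00194042 ≈ 357.2143.
t ≈ 6.8695.

6.87 years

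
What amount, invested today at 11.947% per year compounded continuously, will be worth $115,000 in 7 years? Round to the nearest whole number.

$49,831

P = A·e^(−rt) = 115,000·e^(−0.83629).
e^(−0.83629) ≈ 0.433315144202, so P ≈ 49,831.2416.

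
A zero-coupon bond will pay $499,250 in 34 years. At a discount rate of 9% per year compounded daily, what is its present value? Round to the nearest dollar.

$23,418

Periodic rate = 9%/365 = 0.000246575; 12410 periods.
P = 499,250/(1 + 0.09/365)^12410 ≈ 499,250/21.3195139614 ≈ 23,417.5132.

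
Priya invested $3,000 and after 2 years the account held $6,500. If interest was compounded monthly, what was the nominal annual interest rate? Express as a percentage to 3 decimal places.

(1 + r/12)^24 = 6,500/3,000 = 2.16667.
1 + r/12 = 2.16667^(1/24) ≈ 1.032741, so r/12 ≈ 0.0327408.
r ≈ 12·0.0327408 = 39.28897%.

39.289%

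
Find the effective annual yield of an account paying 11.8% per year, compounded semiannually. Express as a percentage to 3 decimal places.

12.148%

EAR = (1 + 11.8%/2)^2 − 1 = (1 + 0.059)^2 − 1.
(1 + 0.059)^2 ≈ 1.121481, so EAR ≈ 12.14810%.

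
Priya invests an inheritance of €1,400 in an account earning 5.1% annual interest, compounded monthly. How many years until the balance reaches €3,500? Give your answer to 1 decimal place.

18.0 years

We need (1 + 0.00425)^(12t) = 2.5, so 12t = ln 2.5 / ln 1.00425 ≈ 216.0556.
t ≈ 216.0556/12 = 18.0046 years.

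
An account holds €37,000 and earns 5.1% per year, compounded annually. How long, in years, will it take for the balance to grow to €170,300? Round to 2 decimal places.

We need (1 + 0.051)^t = 4.6027, so t = ln 4.6027 / ln 1.051 ≈ 30.6912.

30.69 years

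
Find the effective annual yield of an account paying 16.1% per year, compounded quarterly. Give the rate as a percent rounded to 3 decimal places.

One year is 4 periods at 0.04025 each: (1 + 0.04025)^4 ≈ 1.170984.
EAR = 1.170984 − 1 ≈ 17.09838%.

17.098%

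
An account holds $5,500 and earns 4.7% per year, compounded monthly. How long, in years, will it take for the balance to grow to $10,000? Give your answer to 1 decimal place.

12.7 years

(1 + 0.00391667)^(12t) = 10,000/5,500 = 1.8182.
12t·ln(1 + 0.00391667) = ln(1.8182); 12t = 0.59784/0.00390902 ≈ 152.9380.
t ≈ 12.7448 years.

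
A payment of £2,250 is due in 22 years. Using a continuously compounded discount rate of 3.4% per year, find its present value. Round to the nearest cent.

P = A·e^(−rt) = 2,250·e^(−0.748).
e^(−0.748) ≈ 0.4733122312, so P ≈ 1,064.9525.

£1,064.95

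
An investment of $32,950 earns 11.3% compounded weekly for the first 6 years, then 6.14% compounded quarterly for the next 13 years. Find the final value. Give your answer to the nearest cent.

$143,221.37

Phase 1: 32,950·(1 + 0.113/52)^312 ≈ 64,861.5925.
Phase 2: 64,861.5925·(1 + 0.01535)^52 ≈ 143,221.3659.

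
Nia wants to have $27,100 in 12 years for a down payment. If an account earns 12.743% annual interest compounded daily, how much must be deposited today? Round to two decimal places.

$5,874.62

Periodic rate = 12.743%/365 = 0.000349123; 4380 periods.
P = 27,100/(1 + 0.12743/365)^4380 ≈ 27,100/4.6130679262 ≈ 5,874.6154.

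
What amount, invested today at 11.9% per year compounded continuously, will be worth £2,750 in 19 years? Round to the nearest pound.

£287

P = A·e^(−rt) = 2,750·e^(−2.261).
e^(−2.261) ≈ 0.1042461864, so P ≈ 286.6770.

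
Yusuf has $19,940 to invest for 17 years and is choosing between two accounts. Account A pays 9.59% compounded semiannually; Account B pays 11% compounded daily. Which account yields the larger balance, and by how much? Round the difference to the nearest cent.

Account B, by $31,322.54

A: (1 + 0.04795)^34 ≈ 4.9156291153, so 19,940 × 4.9156291153 ≈ 98,017.6446.
B: (1 + 0.11/365)^6205 ≈ 6.48646874649, so 19,940 × 6.48646874649 ≈ 129,340.1868.
Difference ≈ 31,322.5422 in favor of B.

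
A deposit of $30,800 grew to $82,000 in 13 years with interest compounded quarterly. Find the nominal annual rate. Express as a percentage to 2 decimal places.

7.60%

(1 + r/4)^52 = 82,000/30,800 = 2.66234.
1 + r/4 = 2.66234^(1/52) ≈ 1.019009, so r/4 ≈ 0.0190093.
r ≈ 4·0.0190093 = 7.60371%.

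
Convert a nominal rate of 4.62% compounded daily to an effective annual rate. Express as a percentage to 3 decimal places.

4.728%

One year is 365 periods at 0.000126575 each: (1 + 0.000126575)^365 ≈ 1.047281.
EAR = 1.047281 − 1 ≈ 4.72808%.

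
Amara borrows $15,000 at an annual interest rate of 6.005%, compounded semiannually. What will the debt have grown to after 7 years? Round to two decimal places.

$22,696.56

Growth factor = (1 + 0.030025)^14 ≈ 1.5131037928.
A ≈ 15,000 × 1.5131037928 ≈ 22,696.5569.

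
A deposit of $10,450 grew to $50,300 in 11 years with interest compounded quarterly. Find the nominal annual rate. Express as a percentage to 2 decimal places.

14.54%

(1 + r/4)^44 = 50,300/10,450 = 4.8134.
1 + r/4 = 4.8134^(1/44) ≈ 1.036359, so r/4 ≈ 0.0363591.
r ≈ 4·0.0363591 = 14.54364%.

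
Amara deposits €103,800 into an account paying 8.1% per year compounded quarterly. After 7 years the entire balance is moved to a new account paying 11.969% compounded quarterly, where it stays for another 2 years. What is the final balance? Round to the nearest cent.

€230,366.13

After 7 years at 8.1%: 103,800 × 1.75301203012 ≈ 181,962.6487.
Then 2 years at 11.969%: 181,962.6487 × 1.26600776037 ≈ 230,366.1254.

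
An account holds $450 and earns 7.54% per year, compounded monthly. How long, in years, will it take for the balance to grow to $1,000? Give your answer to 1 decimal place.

10.6 years

(1 + 0.00628333)^(12t) = 1,000/450 = 2.2222.
12t·ln(1 + 0.00628333) = ln(2.2222); 12t = 0.79851/0.00626368 ≈ 127.4823.
t ≈ 10.6235 years.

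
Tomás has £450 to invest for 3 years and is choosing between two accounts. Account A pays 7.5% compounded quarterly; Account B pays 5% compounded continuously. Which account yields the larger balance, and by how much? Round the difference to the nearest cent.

A: (1 + 0.01875)^12 ≈ 1.24971638, so 450 × 1.24971638 ≈ 562.3724.
B: e^(0.05·3) = e^0.15 ≈ 1.16183424, so 450 × 1.16183424 ≈ 522.8254.
Difference ≈ 39.5470 in favor of A.

Account A, by £39.55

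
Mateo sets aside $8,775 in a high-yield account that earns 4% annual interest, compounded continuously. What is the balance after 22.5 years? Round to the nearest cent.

A = P·e^(rt) = 8,775·e^(0.04·22.5) = 8,775·e^0.9.
e^0.9 ≈ 2.4596031112, so A ≈ 21,583.0173.

$21,583.02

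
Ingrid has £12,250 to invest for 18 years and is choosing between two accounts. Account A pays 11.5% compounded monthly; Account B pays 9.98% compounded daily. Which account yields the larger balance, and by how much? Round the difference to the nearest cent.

Account A growth factor: (1 + 0.115/12)^216 ≈ 7.847101028; balance ≈ 96,126.9876.
Account B growth factor: (1 + 0.0998/365)^6570 ≈ 6.0264279457; balance ≈ 73,823.7423.
Account A is larger by 22,303.2453.

Account A, by £22,303.25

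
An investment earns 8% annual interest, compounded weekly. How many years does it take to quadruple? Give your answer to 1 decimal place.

(1 + 0.00153846)^(52t) = 4.
52t = ln 4 / ln(1 + 0.00153846) ≈ 1.3863/0.00153728 ≈ 901.7843.
t ≈ 17.3420.

17.3 years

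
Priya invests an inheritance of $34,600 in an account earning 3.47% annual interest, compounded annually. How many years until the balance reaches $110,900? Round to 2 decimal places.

(1 + 0.0347)^t = 110,900/34,600 = 3.2052.
t·ln(1 + 0.0347) = ln(3.2052); t = 1.1648/0.0341115 ≈ 34.1461.

34.15 years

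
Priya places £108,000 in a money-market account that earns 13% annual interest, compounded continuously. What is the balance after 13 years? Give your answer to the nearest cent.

£585,303.92

A = P·e^(rt) = 108,000·e^(0.13·13) = 108,000·e^1.69.
e^1.69 ≈ 5.41948070513, so A ≈ 585,303.9162.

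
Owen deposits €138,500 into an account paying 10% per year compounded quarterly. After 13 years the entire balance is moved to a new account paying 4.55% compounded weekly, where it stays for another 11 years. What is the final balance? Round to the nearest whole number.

Phase 1: 138,500·(1 + 0.025)^52 ≈ 500,139.0603.
Phase 2: 500,139.0603·(1 + 0.000875)^572 ≈ 824,821.7804.

€824,822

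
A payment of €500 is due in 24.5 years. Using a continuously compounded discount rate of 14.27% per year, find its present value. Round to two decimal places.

€15.16

P = A·e^(−rt) = 500·e^(−3.49615).
e^(−3.49615) ≈ 0.0303138674, so P ≈ 15.1569.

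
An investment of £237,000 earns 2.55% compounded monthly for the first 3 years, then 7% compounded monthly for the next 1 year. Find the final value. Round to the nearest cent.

Phase 1: 237,000·(1 + 0.002125)^36 ≈ 255,821.2542.
Phase 2: 255,821.2542·(1 + 0.07/12)^12 ≈ 274,314.5934.

£274,314.59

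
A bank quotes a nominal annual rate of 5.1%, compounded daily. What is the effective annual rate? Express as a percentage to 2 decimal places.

5.23%

EAR = (1 + 5.1%/365)^365 − 1 = (1 + 0.000139726)^365 − 1.
(1 + 0.000139726)^365 ≈ 1.052319, so EAR ≈ 5.23191%.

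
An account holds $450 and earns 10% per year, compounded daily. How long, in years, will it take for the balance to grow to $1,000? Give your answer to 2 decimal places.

(1 + 0.000273973)^(365t) = 1,000/450 = 2.2222.
365t·ln(1 + 0.000273973) = ln(2.2222); 365t = 0.79851/0.000273935 ≈ 2914.9523.
t ≈ 7.9862 years.

7.99 years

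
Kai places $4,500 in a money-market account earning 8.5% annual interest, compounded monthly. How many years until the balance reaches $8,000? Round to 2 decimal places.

(1 + 0.00708333)^(12t) = 8,000/4,500 = 1.7778.
12t·ln(1 + 0.00708333) = ln(1.7778); 12t = 0.57536/0.00705836 ≈ 81.5152.
t ≈ 6.7929 years.

6.79 years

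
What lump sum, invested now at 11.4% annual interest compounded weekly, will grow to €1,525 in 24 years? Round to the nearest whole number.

€99

Periodic rate = 11.4%/52 = 0.00219231; 1248 periods.
P = 1,525/(1 + 0.114/52)^1248 ≈ 1,525/15.37903624 ≈ 99.1610.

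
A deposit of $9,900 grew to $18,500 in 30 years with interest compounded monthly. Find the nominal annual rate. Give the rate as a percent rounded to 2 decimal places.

2.09%

The 360-period growth factor is 18,500/9,900 = 1.86869.
r/12 = 1.86869^(1/360) − 1 ≈ 0.00173828, so r ≈ 12·0.00173828 = 2.08593%.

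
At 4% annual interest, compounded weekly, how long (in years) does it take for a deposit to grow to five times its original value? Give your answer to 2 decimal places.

40.25 years

(1 + 0.000769231)^(52t) = 5.
52t = ln 5 / ln(1 + 0.000769231) ≈ 1.6094/0.000768935 ≈ 2093.0739.
t ≈ 40.2514.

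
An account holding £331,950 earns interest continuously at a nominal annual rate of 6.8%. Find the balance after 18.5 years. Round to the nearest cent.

A = P·e^(rt) = 331,950·e^(0.068·18.5) = 331,950·e^1.258.
e^1.258 ≈ 3.518377690535, so A ≈ 1,167,925.4744.

£1,167,925.47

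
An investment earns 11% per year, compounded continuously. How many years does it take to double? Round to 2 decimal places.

e^(0.11t) = 2, so 0.11t = ln 2 ≈ 0.69315.
t ≈ 0.69315/0.11 ≈ 6.3013.

6.30 years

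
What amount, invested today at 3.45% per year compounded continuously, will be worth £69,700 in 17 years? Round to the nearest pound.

£38,772

P = A·e^(−rt) = 69,700·e^(−0.5865).
e^(−0.5865) ≈ 0.55627082945, so P ≈ 38,772.0768.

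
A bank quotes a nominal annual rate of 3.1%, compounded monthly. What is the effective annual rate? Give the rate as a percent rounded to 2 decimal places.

One year is 12 periods at 0.00258333 each: (1 + 0.00258333)^12 ≈ 1.031444.
EAR = 1.031444 − 1 ≈ 3.14443%.

3.14%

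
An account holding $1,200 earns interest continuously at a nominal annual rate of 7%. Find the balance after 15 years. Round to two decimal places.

$3,429.18

A = P·e^(rt) = 1,200·e^(0.07·15) = 1,200·e^1.05.
e^1.05 ≈ 2.857651118, so A ≈ 3,429.1813.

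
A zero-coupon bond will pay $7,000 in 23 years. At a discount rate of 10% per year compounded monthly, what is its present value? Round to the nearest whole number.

Periodic rate = 10%/12 = 0.00833333; 276 periods.
P = 7,000/(1 + 0.1/12)^276 ≈ 7,000/9.879575812 ≈ 708.5324.

$709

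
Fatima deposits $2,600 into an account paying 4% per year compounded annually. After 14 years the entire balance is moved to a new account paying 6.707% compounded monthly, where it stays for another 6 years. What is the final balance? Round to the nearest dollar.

Phase 1: 2,600·(1 + 0.04)^14 ≈ 4,502.3588.
Phase 2: 4,502.3588·(1 + 0.06707/12)^72 ≈ 6,725.4646.

$6,725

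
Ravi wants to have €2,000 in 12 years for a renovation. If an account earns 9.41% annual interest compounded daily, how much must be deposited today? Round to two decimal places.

€646.68

Growth factor = (1 + 0.0941/365)^4380 ≈ 3.092730837.
P = 2,000/3.092730837 ≈ 646.6777.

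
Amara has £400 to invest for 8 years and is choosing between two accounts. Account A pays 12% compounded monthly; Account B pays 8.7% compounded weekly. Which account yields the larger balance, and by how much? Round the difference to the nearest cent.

A: (1 + 0.01)^96 ≈ 2.599272926, so 400 × 2.599272926 ≈ 1,039.7092.
B: (1 + 0.087/52)^416 ≈ 2.00454764, so 400 × 2.00454764 ≈ 801.8191.
Difference ≈ 237.8901 in favor of A.

Account A, by £237.89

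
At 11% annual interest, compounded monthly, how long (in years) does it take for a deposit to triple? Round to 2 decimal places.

(1 + 0.00916667)^(12t) = 3.
12t = ln 3 / ln(1 + 0.00916667) ≈ 1.0986/0.00912491 ≈ 120.3971.
t ≈ 10.0331.

10.03 years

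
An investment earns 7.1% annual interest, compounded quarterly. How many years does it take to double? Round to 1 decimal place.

9.8 years

(1 + 0.01775)^(4t) = 2.
4t = ln 2 / ln(1 + 0.01775) ≈ 0.69315/0.0175943 ≈ 39.3961.
t ≈ 9.8490.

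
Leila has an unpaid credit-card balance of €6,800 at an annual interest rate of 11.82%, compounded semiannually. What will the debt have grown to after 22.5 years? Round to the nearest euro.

Growth factor = (1 + 0.0591)^45 ≈ 13.248403956.
A ≈ 6,800 × 13.248403956 ≈ 90,089.1469.

€90,089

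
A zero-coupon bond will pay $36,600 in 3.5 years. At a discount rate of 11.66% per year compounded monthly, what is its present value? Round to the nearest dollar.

$24,384

Growth factor = (1 + 0.1166/12)^42 ≈ 1.5009977666.
P = 36,600/1.5009977666 ≈ 24,383.7805.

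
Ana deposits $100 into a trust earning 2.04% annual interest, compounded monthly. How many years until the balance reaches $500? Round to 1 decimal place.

(1 + 0.0017)^(12t) = 500/100 = 5.
12t·ln(1 + 0.0017) = ln(5); 12t = 1.6094/0.00169856 ≈ 947.5327.
t ≈ 78.9611 years.

79.0 years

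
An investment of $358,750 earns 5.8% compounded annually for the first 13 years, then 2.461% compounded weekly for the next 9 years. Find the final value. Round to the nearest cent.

$931,697.05

Phase 1: 358,750·(1 + 0.058)^13 ≈ 746,630.2642.
Phase 2: 746,630.2642·(1 + 0.02461/52)^468 ≈ 931,697.0480.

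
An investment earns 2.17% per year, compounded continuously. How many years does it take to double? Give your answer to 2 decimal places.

e^(0.0217t) = 2, so 0.0217t = ln 2 ≈ 0.69315.
t ≈ 0.69315/0.0217 ≈ 31.9423.

31.94 years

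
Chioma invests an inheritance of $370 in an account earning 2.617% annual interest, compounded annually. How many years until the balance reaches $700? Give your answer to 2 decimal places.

24.68 years

(1 + 0.02617)^t = 700/370 = 1.8919.
t·ln(1 + 0.02617) = ln(1.8919); t = 0.63758/0.0258334 ≈ 24.6803.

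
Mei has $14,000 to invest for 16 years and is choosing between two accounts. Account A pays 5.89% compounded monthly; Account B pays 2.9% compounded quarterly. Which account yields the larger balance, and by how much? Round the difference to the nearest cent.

Account A growth factor: (1 + 0.0589/12)^192 ≈ 2.5602239461; balance ≈ 35,843.1352.
Account B growth factor: (1 + 0.00725)^64 ≈ 1.5877629656; balance ≈ 22,228.6815.
Account A is larger by 13,614.4537.

Account A, by $13,614.45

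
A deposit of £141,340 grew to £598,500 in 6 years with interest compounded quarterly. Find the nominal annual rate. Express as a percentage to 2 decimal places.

The 24-period growth factor is 598,500/141,340 = 4.23447.
r/4 = 4.23447^(1/24) − 1 ≈ 0.0619807, so r ≈ 4·0.0619807 = 24.79228%.

24.79%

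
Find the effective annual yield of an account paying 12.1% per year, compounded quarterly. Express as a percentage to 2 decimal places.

One year is 4 periods at 0.03025 each: (1 + 0.03025)^4 ≈ 1.126602.
EAR = 1.126602 − 1 ≈ 12.66019%.

12.66%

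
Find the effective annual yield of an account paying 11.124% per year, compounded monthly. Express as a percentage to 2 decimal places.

11.71%

EAR = (1 + 11.124%/12)^12 − 1 = (1 + 0.00927)^12 − 1.
(1 + 0.00927)^12 ≈ 1.117091, so EAR ≈ 11.70905%.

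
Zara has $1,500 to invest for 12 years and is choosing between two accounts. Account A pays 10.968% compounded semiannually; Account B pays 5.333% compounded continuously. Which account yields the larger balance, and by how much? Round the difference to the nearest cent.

A: (1 + 0.05484)^24 ≈ 3.601456402, so 1,500 × 3.601456402 ≈ 5,402.1846.
B: e^(0.05333·12) = e^0.63996 ≈ 1.896405022, so 1,500 × 1.896405022 ≈ 2,844.6075.
Difference ≈ 2,557.5771 in favor of A.

Account A, by $2,557.58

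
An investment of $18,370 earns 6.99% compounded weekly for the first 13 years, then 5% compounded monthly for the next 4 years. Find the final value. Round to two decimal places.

Phase 1: 18,370·(1 + 0.0699/52)^676 ≈ 45,549.9121.
Phase 2: 45,549.9121·(1 + 0.05/12)^48 ≈ 55,611.6761.

$55,611.68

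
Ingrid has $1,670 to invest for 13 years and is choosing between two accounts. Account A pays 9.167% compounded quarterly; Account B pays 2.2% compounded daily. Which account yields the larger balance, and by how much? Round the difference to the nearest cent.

A: (1 + 0.0229175)^52 ≈ 3.248715232, so 1,670 × 3.248715232 ≈ 5,425.3544.
B: (1 + 0.022/365)^4745 ≈ 1.331080983, so 1,670 × 1.331080983 ≈ 2,222.9052.
Difference ≈ 3,202.4492 in favor of A.

Account A, by $3,202.45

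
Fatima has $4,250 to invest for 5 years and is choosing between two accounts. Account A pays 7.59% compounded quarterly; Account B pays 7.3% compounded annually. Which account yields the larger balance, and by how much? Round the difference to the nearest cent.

A: (1 + 0.018975)^20 ≈ 1.45636616, so 4,250 × 1.45636616 ≈ 6,189.5562.
B: (1 + 0.073)^5 ≈ 1.422324234, so 4,250 × 1.422324234 ≈ 6,044.8780.
Difference ≈ 144.6782 in favor of A.

Account A, by $144.68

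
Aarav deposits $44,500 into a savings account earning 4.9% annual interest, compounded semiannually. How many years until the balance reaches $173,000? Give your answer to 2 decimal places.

We need (1 + 0.0245)^(2t) = 3.8876, so 2t = ln 3.8876 / ln 1.0245 ≈ 56.0967.
t ≈ 56.0967/2 = 28.0483 years.

28.05 years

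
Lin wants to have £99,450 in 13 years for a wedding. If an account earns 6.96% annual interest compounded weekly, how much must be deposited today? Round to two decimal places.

Periodic rate = 6.96%/52 = 0.00133846; 676 periods.
P = 99,450/(1 + 0.0696/52)^676 ≈ 99,450/2.4699428674 ≈ 40,264.0892.

£40,264.09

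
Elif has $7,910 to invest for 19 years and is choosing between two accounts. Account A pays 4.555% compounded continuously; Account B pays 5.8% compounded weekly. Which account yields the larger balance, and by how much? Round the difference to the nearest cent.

A: e^(0.04555·19) = e^0.86545 ≈ 2.3760750792, so 7,910 × 2.3760750792 ≈ 18,794.7539.
B: (1 + 0.058/52)^988 ≈ 3.0083323229, so 7,910 × 3.0083323229 ≈ 23,795.9087.
Difference ≈ 5,001.1548 in favor of B.

Account B, by $5,001.15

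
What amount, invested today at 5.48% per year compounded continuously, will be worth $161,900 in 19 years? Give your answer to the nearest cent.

P = A·e^(−rt) = 161,900·e^(−1.0412).
e^(−1.0412) ≈ 0.353030790726, so P ≈ 57,155.6850.

$57,155.69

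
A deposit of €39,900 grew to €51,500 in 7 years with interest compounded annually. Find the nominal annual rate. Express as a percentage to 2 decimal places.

3.71%

(1 + r)^7 = 51,500/39,900 = 1.29073.
1 + r = 1.29073^(1/7) ≈ 1.037131, so r ≈ 0.0371307.
r ≈ 3.71307%.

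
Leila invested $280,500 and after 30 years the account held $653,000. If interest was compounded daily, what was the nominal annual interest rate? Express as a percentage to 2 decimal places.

2.82%

The 10950-period growth factor is 653,000/280,500 = 2.32799.
r/365 = 2.32799^(1/10950) − 1 ≈ 0.0000771722, so r ≈ 365·0.0000771722 = 2.81679%.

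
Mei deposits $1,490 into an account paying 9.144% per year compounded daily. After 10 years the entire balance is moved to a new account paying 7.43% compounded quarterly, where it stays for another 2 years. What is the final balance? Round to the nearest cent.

Phase 1: 1,490·(1 + 0.09144/365)^3650 ≈ 3,717.5379.
Phase 2: 3,717.5379·(1 + 0.018575)^8 ≈ 4,307.2443.

$4,307.24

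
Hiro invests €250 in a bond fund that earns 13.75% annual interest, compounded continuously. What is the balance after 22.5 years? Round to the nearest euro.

A = P·e^(rt) = 250·e^(0.1375·22.5) = 250·e^3.09375.
e^3.09375 ≈ 22.05964674, so A ≈ 5,514.9117.

€5,515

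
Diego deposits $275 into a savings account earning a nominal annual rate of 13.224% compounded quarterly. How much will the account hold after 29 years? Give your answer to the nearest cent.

$11,964.54

Periodic rate = 13.224%/4 = 0.03306; periods = 4·29 = 116.
A = 275·(1 + 0.03306)^116 ≈ 275·43.507420841 ≈ 11,964.5407.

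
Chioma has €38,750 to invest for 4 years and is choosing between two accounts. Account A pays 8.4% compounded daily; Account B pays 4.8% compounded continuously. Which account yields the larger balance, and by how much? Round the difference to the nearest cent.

Account A, by €7,270.06

Account A growth factor: (1 + 0.084/365)^1460 ≈ 1.3992849315; balance ≈ 54,222.2911.
Account B growth factor: e^(0.048·4) = e^0.192 ≈ 1.211670517; balance ≈ 46,952.2325.
Account A is larger by 7,270.0586.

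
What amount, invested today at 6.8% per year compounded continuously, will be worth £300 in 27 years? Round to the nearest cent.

P = A·e^(−rt) = 300·e^(−1.836).
e^(−1.836) ≈ 0.159453968, so P ≈ 47.8362.

£47.84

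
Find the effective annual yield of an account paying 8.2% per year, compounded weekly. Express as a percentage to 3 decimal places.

8.539%

EAR = (1 + 8.2%/52)^52 − 1 = (1 + 0.00157692)^52 − 1.
(1 + 0.00157692)^52 ≈ 1.085386, so EAR ≈ 8.53857%.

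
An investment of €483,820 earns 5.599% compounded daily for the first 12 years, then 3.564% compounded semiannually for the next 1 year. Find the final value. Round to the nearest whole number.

€981,290

Phase 1: 483,820·(1 + 0.05599/365)^4380 ≈ 947,229.5016.
Phase 2: 947,229.5016·(1 + 0.01782)^2 ≈ 981,289.5560.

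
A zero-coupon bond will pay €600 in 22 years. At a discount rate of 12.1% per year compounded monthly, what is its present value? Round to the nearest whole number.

Growth factor = (1 + 0.121/12)^264 ≈ 14.1352068.
P = 600/14.1352068 ≈ 42.4472.

€42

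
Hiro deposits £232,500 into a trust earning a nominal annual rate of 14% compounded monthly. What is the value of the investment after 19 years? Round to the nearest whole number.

Periodic rate = 14%/12 = 0.0116667; periods = 12·19 = 228.
A = 232,500·(1 + 0.14/12)^228 ≈ 232,500·14.07785467494 ≈ 3,273,101.2119.

£3,273,101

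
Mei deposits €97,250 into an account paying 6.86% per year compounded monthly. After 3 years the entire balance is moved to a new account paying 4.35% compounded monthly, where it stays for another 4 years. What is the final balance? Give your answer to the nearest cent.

Phase 1: 97,250·(1 + 0.0686/12)^36 ≈ 119,402.3604.
Phase 2: 119,402.3604·(1 + 0.003625)^48 ≈ 142,050.7453.

€142,050.75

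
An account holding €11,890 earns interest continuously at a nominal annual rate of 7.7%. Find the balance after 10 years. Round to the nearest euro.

A = P·e^(rt) = 11,890·e^(0.077·10) = 11,890·e^0.77.
e^0.77 ≈ 2.1597662538, so A ≈ 25,679.6208.

€25,680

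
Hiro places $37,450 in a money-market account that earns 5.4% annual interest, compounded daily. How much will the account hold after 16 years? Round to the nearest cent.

Periodic rate = 5.4%/365 = 0.000147945; periods = 365·16 = 5840.
A = 37,450·(1 + 0.054/365)^5840 ≈ 37,450·2.3724806463 ≈ 88,849.4002.

$88,849.40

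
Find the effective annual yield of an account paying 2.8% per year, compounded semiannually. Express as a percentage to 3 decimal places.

2.820%

EAR = (1 + 2.8%/2)^2 − 1 = (1 + 0.014)^2 − 1.
(1 + 0.014)^2 ≈ 1.028196, so EAR ≈ 2.81960%.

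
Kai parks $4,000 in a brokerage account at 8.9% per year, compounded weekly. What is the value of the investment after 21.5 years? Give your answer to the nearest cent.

Growth factor = (1 + 0.089/52)^1118 ≈ 6.7656906741.
A ≈ 4,000 × 6.7656906741 ≈ 27,062.7627.

$27,062.76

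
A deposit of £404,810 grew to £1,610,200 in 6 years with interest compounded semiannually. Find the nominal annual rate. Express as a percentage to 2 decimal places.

24.39%

(1 + r/2)^12 = 1,610,200/404,810 = 3.97767.
1 + r/2 = 3.97767^(1/12) ≈ 1.121938, so r/2 ≈ 0.121938.
r ≈ 2·0.121938 = 24.38770%.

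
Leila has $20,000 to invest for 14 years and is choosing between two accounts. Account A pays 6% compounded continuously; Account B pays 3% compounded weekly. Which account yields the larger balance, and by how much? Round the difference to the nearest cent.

Account A, by $15,891.79

Account A growth factor: e^(0.06·14) = e^0.84 ≈ 2.3163669768; balance ≈ 46,327.3395.
Account B growth factor: (1 + 0.03/52)^728 ≈ 1.5217772462; balance ≈ 30,435.5449.
Account A is larger by 15,891.7946.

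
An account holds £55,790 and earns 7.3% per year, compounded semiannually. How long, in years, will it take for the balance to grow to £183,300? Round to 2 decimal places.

We need (1 + 0.0365)^(2t) = 3.2855, so 2t = ln 3.2855 / ln 1.0365 ≈ 33.1811.
t ≈ 33.1811/2 = 16.5905 years.

16.59 years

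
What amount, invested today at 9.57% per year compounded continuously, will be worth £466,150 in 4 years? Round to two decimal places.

P = A·e^(−rt) = 466,150·e^(−0.3828).
e^(−0.3828) ≈ 0.681949275503, so P ≈ 317,890.6548.

£317,890.65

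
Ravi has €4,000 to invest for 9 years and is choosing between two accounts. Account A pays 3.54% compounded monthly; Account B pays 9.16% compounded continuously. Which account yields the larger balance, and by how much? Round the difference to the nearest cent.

Account B, by €3,623.82

Account A growth factor: (1 + 0.00295)^108 ≈ 1.374556299; balance ≈ 5,498.2252.
Account B growth factor: e^(0.0916·9) = e^0.8244 ≈ 2.280512048; balance ≈ 9,122.0482.
Account B is larger by 3,623.8230.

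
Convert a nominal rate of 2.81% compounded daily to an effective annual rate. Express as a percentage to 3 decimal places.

EAR = (1 + 2.81%/365)^365 − 1 = (1 + 0.0000769863)^365 − 1.
(1 + 0.0000769863)^365 ≈ 1.028497, so EAR ≈ 2.84974%.

2.850%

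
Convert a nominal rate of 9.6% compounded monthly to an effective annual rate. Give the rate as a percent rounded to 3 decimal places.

One year is 12 periods at 0.008 each: (1 + 0.008)^12 ≈ 1.100339.
EAR = 1.100339 − 1 ≈ 10.03387%.

10.034%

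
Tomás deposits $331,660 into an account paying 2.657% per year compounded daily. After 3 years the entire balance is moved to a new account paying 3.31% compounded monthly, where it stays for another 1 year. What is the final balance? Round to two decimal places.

Phase 1: 331,660·(1 + 0.02657/365)^1095 ≈ 359,177.7699.
Phase 2: 359,177.7699·(1 + 0.0331/12)^12 ≈ 371,248.5855.

$371,248.59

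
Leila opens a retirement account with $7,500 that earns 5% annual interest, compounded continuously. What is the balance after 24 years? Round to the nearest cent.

$24,900.88

A = P·e^(rt) = 7,500·e^(0.05·24) = 7,500·e^1.2.
e^1.2 ≈ 3.3201169227, so A ≈ 24,900.8769.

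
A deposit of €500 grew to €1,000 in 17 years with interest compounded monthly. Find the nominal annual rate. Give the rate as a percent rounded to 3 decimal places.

4.084%

(1 + r/12)^204 = 1,000/500 = 2.
1 + r/12 = 2^(1/204) ≈ 1.003404, so r/12 ≈ 0.00340356.
r ≈ 12·0.00340356 = 4.08427%.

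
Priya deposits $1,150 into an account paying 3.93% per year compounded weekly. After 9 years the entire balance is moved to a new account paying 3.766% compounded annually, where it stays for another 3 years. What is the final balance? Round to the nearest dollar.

$1,830

Phase 1: 1,150·(1 + 0.0393/52)^468 ≈ 1,637.7582.
Phase 2: 1,637.7582·(1 + 0.03766)^3 ≈ 1,829.8480.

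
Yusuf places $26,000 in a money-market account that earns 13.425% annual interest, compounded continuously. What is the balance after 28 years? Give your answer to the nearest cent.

$1,115,542.97

A = P·e^(rt) = 26,000·e^(0.13425·28) = 26,000·e^3.759.
e^3.759 ≈ 42.90549901984, so A ≈ 1,115,542.9745.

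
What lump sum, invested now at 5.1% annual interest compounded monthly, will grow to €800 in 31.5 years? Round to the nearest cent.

€161.02

Periodic rate = 5.1%/12 = 0.00425; 378 periods.
P = 800/(1 + 0.00425)^378 ≈ 800/4.96838993 ≈ 161.0180.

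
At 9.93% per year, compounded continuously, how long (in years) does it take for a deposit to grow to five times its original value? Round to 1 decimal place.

16.2 years

e^(0.0993t) = 5, so 0.0993t = ln 5 ≈ 1.6094.
t ≈ 1.6094/0.0993 ≈ 16.2078.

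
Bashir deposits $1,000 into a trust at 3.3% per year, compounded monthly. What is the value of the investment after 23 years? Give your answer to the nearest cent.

$2,133.91

Periodic rate = 3.3%/12 = 0.00275; periods = 12·23 = 276.
A = 1,000·(1 + 0.00275)^276 ≈ 1,000·2.133914922 ≈ 2,133.9149.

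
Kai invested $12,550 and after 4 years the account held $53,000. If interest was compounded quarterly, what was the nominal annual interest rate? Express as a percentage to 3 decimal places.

37.685%

The 16-period growth factor is 53,000/12,550 = 4.22311.
r/4 = 4.22311^(1/16) − 1 ≈ 0.0942133, so r ≈ 4·0.0942133 = 37.68534%.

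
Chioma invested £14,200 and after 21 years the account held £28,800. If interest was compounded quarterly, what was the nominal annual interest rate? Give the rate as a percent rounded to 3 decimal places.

The 84-period growth factor is 28,800/14,200 = 2.02817.
r/4 = 2.02817^(1/84) − 1 ≈ 0.00845379, so r ≈ 4·0.00845379 = 3.38152%.

3.382%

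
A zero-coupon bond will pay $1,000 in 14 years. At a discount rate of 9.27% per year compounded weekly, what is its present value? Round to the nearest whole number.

$273

Periodic rate = 9.27%/52 = 0.00178269; 728 periods.
P = 1,000/(1 + 0.0927/52)^728 ≈ 1,000/3.65700528 ≈ 273.4478.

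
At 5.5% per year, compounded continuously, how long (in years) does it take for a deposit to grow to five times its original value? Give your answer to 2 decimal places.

e^(0.055t) = 5, so 0.055t = ln 5 ≈ 1.6094.
t ≈ 1.6094/0.055 ≈ 29.2625.

29.26 years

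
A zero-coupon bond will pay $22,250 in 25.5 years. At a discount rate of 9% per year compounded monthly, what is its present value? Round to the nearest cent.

Periodic rate = 9%/12 = 0.0075; 306 periods.
P = 22,250/(1 + 0.0075)^306 ≈ 22,250/9.8398113649 ≈ 2,261.2222.

$2,261.22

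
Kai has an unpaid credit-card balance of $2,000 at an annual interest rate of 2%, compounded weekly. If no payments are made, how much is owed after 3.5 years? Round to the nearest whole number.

$2,145

Periodic rate = 2%/52 = 0.000384615; periods = 52·3.5 = 182.
A = 2,000·(1 + 0.02/52)^182 ≈ 2,000·1.072493747 ≈ 2,144.9875.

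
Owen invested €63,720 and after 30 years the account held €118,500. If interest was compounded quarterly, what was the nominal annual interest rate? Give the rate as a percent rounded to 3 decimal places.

2.073%

The 120-period growth factor is 118,500/63,720 = 1.8597.
r/4 = 1.8597^(1/120) − 1 ≈ 0.00518351, so r ≈ 4·0.00518351 = 2.07340%.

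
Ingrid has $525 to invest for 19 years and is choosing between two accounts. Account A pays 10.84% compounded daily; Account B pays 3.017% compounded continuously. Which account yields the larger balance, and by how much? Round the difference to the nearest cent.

Account A, by $3,184.88

Account A growth factor: (1 + 0.1084/365)^6935 ≈ 7.840434267; balance ≈ 4,116.2280.
Account B growth factor: e^(0.03017·19) = e^0.57323 ≈ 1.77398779; balance ≈ 931.3436.
Account A is larger by 3,184.8844.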